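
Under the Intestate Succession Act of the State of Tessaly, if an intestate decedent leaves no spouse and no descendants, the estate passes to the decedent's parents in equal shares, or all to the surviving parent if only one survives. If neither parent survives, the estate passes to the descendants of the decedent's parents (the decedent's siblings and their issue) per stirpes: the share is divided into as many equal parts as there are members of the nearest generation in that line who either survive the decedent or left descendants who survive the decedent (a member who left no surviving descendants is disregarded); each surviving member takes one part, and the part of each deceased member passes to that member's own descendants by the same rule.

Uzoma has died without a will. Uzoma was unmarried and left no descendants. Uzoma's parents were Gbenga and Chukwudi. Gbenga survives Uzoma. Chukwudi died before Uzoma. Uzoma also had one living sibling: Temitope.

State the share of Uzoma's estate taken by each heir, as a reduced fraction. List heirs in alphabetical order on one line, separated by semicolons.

Only one parent, Gbenga, survives, so Gbenga takes the entire estate. The siblings take nothing because a surviving parent has priority.

Gbenga 1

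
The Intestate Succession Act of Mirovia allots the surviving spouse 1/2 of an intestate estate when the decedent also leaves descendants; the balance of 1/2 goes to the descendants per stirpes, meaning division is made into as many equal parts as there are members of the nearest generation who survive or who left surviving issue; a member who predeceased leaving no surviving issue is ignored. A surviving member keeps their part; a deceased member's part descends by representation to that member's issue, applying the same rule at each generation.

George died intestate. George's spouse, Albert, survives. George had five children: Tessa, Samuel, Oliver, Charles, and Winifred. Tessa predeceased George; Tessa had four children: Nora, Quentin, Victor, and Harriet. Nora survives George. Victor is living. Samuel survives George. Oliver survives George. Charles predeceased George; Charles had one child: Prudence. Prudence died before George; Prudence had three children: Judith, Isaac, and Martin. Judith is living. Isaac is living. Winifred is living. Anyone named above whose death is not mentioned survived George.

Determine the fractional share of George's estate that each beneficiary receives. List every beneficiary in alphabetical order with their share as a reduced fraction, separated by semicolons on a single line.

Albert, as surviving spouse, takes 1/2.
The remaining 1/2 passes to George's descendants per stirpes.
The 1/2 is divided into 5 equal shares of 1/10 among Tessa, Samuel, Oliver, Charles, Winifred.
Tessa predeceased; the 1/10 allotted to Tessa's branch passes to Tessa's issue by representation.
The 1/10 is divided into 4 equal shares of 1/40 among Nora, Quentin, Victor, Harriet.
Nora is living and takes 1/40.
Quentin is living and takes 1/40.
Victor is living and takes 1/40.
Harriet is living and takes 1/40.
Samuel is living and takes 1/10.
Oliver is living and takes 1/10.
Charles predeceased; the 1/10 allotted to Charles's branch passes to Charles's issue by representation.
Prudence's line is the sole branch at this level, so the full 1/10 passes to Prudence's issue by representation.
The 1/10 is divided into 3 equal shares of 1/30 among Judith, Isaac, Martin.
Judith is living and takes 1/30.
Isaac is living and takes 1/30.
Martin is living and takes 1/30.
Winifred is living and takes 1/10.

Albert 1/2; Harriet 1/40; Isaac 1/30; Judith 1/30; Martin 1/30; Nora 1/40; Oliver 1/10; Quentin 1/40; Samuel 1/10; Victor 1/40; Winifred 1/10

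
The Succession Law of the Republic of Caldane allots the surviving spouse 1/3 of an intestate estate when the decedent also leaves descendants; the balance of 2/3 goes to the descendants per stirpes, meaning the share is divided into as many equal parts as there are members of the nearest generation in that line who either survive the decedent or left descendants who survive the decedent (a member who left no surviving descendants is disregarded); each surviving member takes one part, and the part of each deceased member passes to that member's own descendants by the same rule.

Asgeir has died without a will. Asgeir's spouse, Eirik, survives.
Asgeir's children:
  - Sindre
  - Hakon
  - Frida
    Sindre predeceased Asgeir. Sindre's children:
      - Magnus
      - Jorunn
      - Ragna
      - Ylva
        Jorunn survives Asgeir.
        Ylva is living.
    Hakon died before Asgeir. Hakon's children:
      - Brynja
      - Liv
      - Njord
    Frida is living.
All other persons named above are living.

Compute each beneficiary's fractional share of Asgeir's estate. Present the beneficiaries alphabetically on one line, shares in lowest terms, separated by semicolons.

Brynja 2/27; Eirik 1/3; Frida 2/9; Jorunn 1/18; Liv 2/27; Magnus 1/18; Njord 2/27; Ragna 1/18; Ylva 1/18

Eirik, as surviving spouse, takes 1/3.
The remaining 2/3 passes to Asgeir's descendants per stirpes.
The 2/3 is divided into 3 equal shares of 2/9 among Sindre, Hakon, Frida.
Sindre predeceased; the 2/9 allotted to Sindre's branch passes to Sindre's issue by representation.
The 2/9 is divided into 4 equal shares of 1/18 among Magnus, Jorunn, Ragna, Ylva.
Magnus is living and takes 1/18.
Jorunn is living and takes 1/18.
Ragna is living and takes 1/18.
Ylva is living and takes 1/18.
Hakon predeceased; the 2/9 allotted to Hakon's branch passes to Hakon's issue by representation.
The 2/9 is divided into 3 equal shares of 2/27 among Brynja, Liv, Njord.
Brynja is living and takes 2/27.
Liv is living and takes 2/27.
Njord is living and takes 2/27.
Frida is living and takes 2/9.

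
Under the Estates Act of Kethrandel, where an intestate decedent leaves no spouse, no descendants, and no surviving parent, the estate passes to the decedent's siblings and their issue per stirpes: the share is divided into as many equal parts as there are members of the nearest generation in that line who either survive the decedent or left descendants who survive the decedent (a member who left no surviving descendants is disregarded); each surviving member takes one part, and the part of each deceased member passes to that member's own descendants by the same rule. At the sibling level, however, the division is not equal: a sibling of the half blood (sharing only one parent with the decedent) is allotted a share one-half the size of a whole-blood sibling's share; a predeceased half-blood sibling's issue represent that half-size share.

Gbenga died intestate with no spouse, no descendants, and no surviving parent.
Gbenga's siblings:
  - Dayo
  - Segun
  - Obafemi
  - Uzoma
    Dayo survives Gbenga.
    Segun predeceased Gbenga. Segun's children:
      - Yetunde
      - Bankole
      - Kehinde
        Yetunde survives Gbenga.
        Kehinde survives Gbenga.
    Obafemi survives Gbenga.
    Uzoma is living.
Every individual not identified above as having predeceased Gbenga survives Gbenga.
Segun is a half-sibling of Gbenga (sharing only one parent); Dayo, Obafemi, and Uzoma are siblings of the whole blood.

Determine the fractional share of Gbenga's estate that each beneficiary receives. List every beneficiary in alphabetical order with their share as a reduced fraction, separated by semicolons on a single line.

Bankole 1/21; Dayo 2/7; Kehinde 1/21; Obafemi 2/7; Uzoma 2/7; Yetunde 1/21

No spouse, descendants, or parent survives, so the estate passes to Gbenga's siblings per stirpes.
Half-blood siblings count for one-half the weight of whole-blood siblings at the initial division.
Dividing 1 in proportion to weights (total weight 7/2): Dayo (weight 1) → 2/7; Segun (weight 1/2) → 1/7; Obafemi (weight 1) → 2/7; Uzoma (weight 1) → 2/7.
Dayo is living and takes 2/7.
Segun predeceased; the 1/7 allotted to Segun's branch passes to Segun's issue by representation.
The 1/7 is divided into 3 equal shares of 1/21 among Yetunde, Bankole, Kehinde.
Yetunde is living and takes 1/21.
Bankole is living and takes 1/21.
Kehinde is living and takes 1/21.
Obafemi is living and takes 2/7.
Uzoma is living and takes 2/7.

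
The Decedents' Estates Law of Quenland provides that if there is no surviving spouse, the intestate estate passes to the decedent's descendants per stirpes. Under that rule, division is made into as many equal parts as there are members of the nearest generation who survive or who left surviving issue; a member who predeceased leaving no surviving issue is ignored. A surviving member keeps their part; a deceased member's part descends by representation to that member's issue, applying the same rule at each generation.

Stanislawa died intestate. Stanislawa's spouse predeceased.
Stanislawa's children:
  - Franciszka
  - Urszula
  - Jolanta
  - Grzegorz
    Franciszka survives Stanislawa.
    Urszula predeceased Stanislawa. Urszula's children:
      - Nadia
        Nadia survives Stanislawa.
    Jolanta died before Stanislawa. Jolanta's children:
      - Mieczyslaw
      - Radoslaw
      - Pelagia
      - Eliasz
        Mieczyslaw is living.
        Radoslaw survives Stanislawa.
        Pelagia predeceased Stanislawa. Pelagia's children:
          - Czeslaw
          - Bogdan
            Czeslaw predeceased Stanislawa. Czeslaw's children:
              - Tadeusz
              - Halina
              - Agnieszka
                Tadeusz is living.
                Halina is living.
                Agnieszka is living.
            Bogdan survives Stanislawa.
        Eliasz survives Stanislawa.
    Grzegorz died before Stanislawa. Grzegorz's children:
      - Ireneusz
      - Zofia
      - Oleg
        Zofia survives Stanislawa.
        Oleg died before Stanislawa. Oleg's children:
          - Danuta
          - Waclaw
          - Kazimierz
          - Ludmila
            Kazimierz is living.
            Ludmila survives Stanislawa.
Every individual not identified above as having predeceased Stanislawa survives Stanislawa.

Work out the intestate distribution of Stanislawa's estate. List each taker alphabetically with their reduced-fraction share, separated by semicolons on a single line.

Agnieszka 1/96; Bogdan 1/32; Danuta 1/48; Eliasz 1/16; Franciszka 1/4; Halina 1/96; Ireneusz 1/12; Kazimierz 1/48; Ludmila 1/48; Mieczyslaw 1/16; Nadia 1/4; Radoslaw 1/16; Tadeusz 1/96; Waclaw 1/48; Zofia 1/12

There is no surviving spouse, so the entire estate passes to Stanislawa's descendants per stirpes.
The estate is divided into 4 equal shares of 1/4 among Franciszka, Urszula, Jolanta, Grzegorz.
Franciszka is living and takes 1/4.
Urszula predeceased; the 1/4 allotted to Urszula's branch passes to Urszula's issue by representation.
Nadia is the sole taker at this level and receives the full 1/4.
Jolanta predeceased; the 1/4 allotted to Jolanta's branch passes to Jolanta's issue by representation.
The 1/4 is divided into 4 equal shares of 1/16 among Mieczyslaw, Radoslaw, Pelagia, Eliasz.
Mieczyslaw is living and takes 1/16.
Radoslaw is living and takes 1/16.
Pelagia predeceased; the 1/16 allotted to Pelagia's branch passes to Pelagia's issue by representation.
The 1/16 is divided into 2 equal shares of 1/32 among Czeslaw, Bogdan.
Czeslaw predeceased; the 1/32 allotted to Czeslaw's branch passes to Czeslaw's issue by representation.
The 1/32 is divided into 3 equal shares of 1/96 among Tadeusz, Halina, Agnieszka.
Tadeusz is living and takes 1/96.
Halina is living and takes 1/96.
Agnieszka is living and takes 1/96.
Bogdan is living and takes 1/32.
Eliasz is living and takes 1/16.
Grzegorz predeceased; the 1/4 allotted to Grzegorz's branch passes to Grzegorz's issue by representation.
The 1/4 is divided into 3 equal shares of 1/12 among Ireneusz, Zofia, Oleg.
Ireneusz is living and takes 1/12.
Zofia is living and takes 1/12.
Oleg predeceased; the 1/12 allotted to Oleg's branch passes to Oleg's issue by representation.
The 1/12 is divided into 4 equal shares of 1/48 among Danuta, Waclaw, Kazimierz, Ludmila.
Danuta is living and takes 1/48.
Waclaw is living and takes 1/48.
Kazimierz is living and takes 1/48.
Ludmila is living and takes 1/48.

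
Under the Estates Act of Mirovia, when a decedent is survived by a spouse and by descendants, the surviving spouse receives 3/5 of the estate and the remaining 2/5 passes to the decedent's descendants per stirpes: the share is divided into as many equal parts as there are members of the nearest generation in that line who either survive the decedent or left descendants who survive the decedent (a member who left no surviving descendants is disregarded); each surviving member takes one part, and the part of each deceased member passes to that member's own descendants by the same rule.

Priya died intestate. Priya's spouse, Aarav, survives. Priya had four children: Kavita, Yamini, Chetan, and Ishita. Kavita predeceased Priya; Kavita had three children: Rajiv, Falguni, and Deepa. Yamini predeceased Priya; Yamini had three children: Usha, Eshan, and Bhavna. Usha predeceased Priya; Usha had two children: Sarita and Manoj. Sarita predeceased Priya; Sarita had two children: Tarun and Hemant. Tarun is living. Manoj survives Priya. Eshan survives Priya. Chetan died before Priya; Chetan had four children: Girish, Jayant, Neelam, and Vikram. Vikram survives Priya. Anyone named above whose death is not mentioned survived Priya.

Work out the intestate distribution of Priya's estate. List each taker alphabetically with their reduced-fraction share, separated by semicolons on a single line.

Aarav 3/5; Bhavna 1/30; Deepa 1/30; Eshan 1/30; Falguni 1/30; Girish 1/40; Hemant 1/120; Ishita 1/10; Jayant 1/40; Manoj 1/60; Neelam 1/40; Rajiv 1/30; Tarun 1/120; Vikram 1/40

Aarav, as surviving spouse, takes 3/5.
The remaining 2/5 passes to Priya's descendants per stirpes.
The 2/5 is divided into 4 equal shares of 1/10 among Kavita, Yamini, Chetan, Ishita.
Kavita predeceased; the 1/10 allotted to Kavita's branch passes to Kavita's issue by representation.
The 1/10 is divided into 3 equal shares of 1/30 among Rajiv, Falguni, Deepa.
Rajiv is living and takes 1/30.
Falguni is living and takes 1/30.
Deepa is living and takes 1/30.
Yamini predeceased; the 1/10 allotted to Yamini's branch passes to Yamini's issue by representation.
The 1/10 is divided into 3 equal shares of 1/30 among Usha, Eshan, Bhavna.
Usha predeceased; the 1/30 allotted to Usha's branch passes to Usha's issue by representation.
The 1/30 is divided into 2 equal shares of 1/60 among Sarita, Manoj.
Sarita predeceased; the 1/60 allotted to Sarita's branch passes to Sarita's issue by representation.
The 1/60 is divided into 2 equal shares of 1/120 among Tarun, Hemant.
Tarun is living and takes 1/120.
Hemant is living and takes 1/120.
Manoj is living and takes 1/60.
Eshan is living and takes 1/30.
Bhavna is living and takes 1/30.
Chetan predeceased; the 1/10 allotted to Chetan's branch passes to Chetan's issue by representation.
The 1/10 is divided into 4 equal shares of 1/40 among Girish, Jayant, Neelam, Vikram.
Girish is living and takes 1/40.
Jayant is living and takes 1/40.
Neelam is living and takes 1/40.
Vikram is living and takes 1/40.
Ishita is living and takes 1/10.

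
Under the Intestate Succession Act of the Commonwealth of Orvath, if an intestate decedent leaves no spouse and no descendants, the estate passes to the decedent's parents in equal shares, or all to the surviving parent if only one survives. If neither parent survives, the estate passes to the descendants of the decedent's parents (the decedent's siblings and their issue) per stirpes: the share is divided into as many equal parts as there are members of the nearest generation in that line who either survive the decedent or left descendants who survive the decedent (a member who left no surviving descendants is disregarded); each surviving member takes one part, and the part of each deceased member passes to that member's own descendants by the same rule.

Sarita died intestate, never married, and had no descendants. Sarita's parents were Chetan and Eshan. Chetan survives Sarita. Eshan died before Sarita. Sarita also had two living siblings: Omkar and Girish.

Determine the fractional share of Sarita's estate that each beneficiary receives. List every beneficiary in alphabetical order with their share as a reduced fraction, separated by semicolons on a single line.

Only one parent, Chetan, survives, so Chetan takes the entire estate. The siblings take nothing because a surviving parent has priority.

Chetan 1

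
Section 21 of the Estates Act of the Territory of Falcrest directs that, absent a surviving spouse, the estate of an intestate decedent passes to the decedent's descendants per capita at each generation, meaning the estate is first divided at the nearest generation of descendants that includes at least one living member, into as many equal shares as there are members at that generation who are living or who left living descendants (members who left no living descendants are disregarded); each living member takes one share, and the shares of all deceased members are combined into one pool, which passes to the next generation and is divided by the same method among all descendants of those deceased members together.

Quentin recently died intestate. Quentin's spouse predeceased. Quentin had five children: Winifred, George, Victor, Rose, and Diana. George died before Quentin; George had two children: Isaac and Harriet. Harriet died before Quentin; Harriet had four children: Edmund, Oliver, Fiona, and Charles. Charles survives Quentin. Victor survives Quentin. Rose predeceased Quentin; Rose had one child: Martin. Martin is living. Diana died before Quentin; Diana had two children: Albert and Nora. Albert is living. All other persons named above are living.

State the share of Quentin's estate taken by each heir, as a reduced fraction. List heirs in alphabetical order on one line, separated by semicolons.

Albert 3/25; Charles 3/100; Edmund 3/100; Fiona 3/100; Isaac 3/25; Martin 3/25; Nora 3/25; Oliver 3/100; Victor 1/5; Winifred 1/5

There is no surviving spouse, so the entire estate passes to Quentin's descendants per capita at each generation.
At generation 1 (Winifred, George, Victor, Rose, Diana) there are 5 shares of (1)/5 = 1/5 each.
Living: Winifred and Victor — each takes 1/5.
Deceased: George, Rose, and Diana. Their combined 3/5 is pooled and carried to generation 2.
At generation 2 (Isaac, Harriet, Martin, Albert, Nora) there are 5 shares of (3/5)/5 = 3/25 each.
Living: Isaac, Martin, Albert, and Nora — each takes 3/25.
Deceased: Harriet. That 3/25 share is carried to generation 3.
At generation 3 (Edmund, Oliver, Fiona, Charles) there are 4 shares of (3/25)/4 = 3/100 each.
Living: Edmund, Oliver, Fiona, and Charles — each takes 3/100.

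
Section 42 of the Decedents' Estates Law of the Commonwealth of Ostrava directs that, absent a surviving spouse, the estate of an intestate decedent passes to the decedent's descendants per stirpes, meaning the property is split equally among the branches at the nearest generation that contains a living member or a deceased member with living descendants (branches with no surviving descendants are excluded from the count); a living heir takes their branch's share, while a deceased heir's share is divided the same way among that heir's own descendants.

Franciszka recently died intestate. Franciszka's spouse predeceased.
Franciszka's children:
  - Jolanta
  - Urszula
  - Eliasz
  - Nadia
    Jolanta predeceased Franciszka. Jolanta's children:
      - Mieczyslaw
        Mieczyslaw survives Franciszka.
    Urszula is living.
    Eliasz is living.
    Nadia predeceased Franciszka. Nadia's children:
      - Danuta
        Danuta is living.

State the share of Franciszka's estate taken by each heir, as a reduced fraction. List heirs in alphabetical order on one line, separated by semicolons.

Danuta 1/4; Eliasz 1/4; Mieczyslaw 1/4; Urszula 1/4

There is no surviving spouse, so the entire estate passes to Franciszka's descendants per stirpes.
The estate is divided into 4 equal shares of 1/4 among Jolanta, Urszula, Eliasz, Nadia.
Jolanta predeceased; the 1/4 allotted to Jolanta's branch passes to Jolanta's issue by representation.
Mieczyslaw is the sole taker at this level and receives the full 1/4.
Urszula is living and takes 1/4.
Eliasz is living and takes 1/4.
Nadia predeceased; the 1/4 allotted to Nadia's branch passes to Nadia's issue by representation.
Danuta is the sole taker at this level and receives the full 1/4.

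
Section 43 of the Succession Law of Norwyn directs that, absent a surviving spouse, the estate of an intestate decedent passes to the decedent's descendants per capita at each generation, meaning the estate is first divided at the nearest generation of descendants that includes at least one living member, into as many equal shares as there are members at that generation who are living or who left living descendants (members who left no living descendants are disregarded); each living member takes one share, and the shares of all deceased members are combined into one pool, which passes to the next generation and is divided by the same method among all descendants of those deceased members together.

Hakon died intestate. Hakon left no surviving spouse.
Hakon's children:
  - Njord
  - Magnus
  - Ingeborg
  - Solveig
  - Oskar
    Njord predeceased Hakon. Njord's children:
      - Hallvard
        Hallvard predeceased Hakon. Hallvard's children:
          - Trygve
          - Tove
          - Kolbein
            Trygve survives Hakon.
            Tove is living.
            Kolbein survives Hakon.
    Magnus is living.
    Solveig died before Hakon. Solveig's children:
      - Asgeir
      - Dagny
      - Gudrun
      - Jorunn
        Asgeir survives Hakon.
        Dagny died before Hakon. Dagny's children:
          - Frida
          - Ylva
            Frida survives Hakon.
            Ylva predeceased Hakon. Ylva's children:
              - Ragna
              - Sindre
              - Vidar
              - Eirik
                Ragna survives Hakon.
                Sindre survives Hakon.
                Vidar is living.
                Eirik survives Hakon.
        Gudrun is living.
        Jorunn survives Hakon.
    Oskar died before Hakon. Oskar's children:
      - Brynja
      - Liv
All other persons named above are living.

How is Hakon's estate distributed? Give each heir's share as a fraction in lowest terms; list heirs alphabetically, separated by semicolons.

There is no surviving spouse, so the entire estate passes to Hakon's descendants per capita at each generation.
At generation 1 (Njord, Magnus, Ingeborg, Solveig, Oskar) there are 5 shares of (1)/5 = 1/5 each.
Living: Magnus and Ingeborg — each takes 1/5.
Deceased: Njord, Solveig, and Oskar. Their combined 3/5 is pooled and carried to generation 2.
At generation 2 (Hallvard, Asgeir, Dagny, Gudrun, Jorunn, Brynja, Liv) there are 7 shares of (3/5)/7 = 3/35 each.
Living: Asgeir, Gudrun, Jorunn, Brynja, and Liv — each takes 3/35.
Deceased: Hallvard and Dagny. Their combined 6/35 is pooled and carried to generation 3.
At generation 3 (Trygve, Tove, Kolbein, Frida, Ylva) there are 5 shares of (6/35)/5 = 6/175 each.
Living: Trygve, Tove, Kolbein, and Frida — each takes 6/175.
Deceased: Ylva. That 6/175 share is carried to generation 4.
At generation 4 (Ragna, Sindre, Vidar, Eirik) there are 4 shares of (6/175)/4 = 3/350 each.
Living: Ragna, Sindre, Vidar, and Eirik — each takes 3/350.

Asgeir 3/35; Brynja 3/35; Eirik 3/350; Frida 6/175; Gudrun 3/35; Ingeborg 1/5; Jorunn 3/35; Kolbein 6/175; Liv 3/35; Magnus 1/5; Ragna 3/350; Sindre 3/350; Tove 6/175; Trygve 6/175; Vidar 3/350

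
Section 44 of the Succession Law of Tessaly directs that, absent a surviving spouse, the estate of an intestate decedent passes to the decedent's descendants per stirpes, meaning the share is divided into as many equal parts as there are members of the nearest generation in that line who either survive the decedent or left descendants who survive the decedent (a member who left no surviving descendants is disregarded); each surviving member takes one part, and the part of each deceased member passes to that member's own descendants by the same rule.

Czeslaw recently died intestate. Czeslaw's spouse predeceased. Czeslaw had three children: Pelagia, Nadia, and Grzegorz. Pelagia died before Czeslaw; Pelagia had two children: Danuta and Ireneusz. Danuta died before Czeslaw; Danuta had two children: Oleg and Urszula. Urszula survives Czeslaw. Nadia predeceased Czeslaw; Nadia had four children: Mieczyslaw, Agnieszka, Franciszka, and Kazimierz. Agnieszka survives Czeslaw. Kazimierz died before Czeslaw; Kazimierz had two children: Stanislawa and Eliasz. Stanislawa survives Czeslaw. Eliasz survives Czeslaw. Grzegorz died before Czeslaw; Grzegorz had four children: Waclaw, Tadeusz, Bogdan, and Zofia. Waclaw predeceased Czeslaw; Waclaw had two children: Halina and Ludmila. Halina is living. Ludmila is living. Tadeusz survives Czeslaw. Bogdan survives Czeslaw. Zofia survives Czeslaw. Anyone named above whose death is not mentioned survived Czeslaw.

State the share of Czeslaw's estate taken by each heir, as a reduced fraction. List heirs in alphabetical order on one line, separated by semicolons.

Agnieszka 1/12; Bogdan 1/12; Eliasz 1/24; Franciszka 1/12; Halina 1/24; Ireneusz 1/6; Ludmila 1/24; Mieczyslaw 1/12; Oleg 1/12; Stanislawa 1/24; Tadeusz 1/12; Urszula 1/12; Zofia 1/12

There is no surviving spouse, so the entire estate passes to Czeslaw's descendants per stirpes.
The estate is divided into 3 equal shares of 1/3 among Pelagia, Nadia, Grzegorz.
Pelagia predeceased; the 1/3 allotted to Pelagia's branch passes to Pelagia's issue by representation.
The 1/3 is divided into 2 equal shares of 1/6 among Danuta, Ireneusz.
Danuta predeceased; the 1/6 allotted to Danuta's branch passes to Danuta's issue by representation.
The 1/6 is divided into 2 equal shares of 1/12 among Oleg, Urszula.
Oleg is living and takes 1/12.
Urszula is living and takes 1/12.
Ireneusz is living and takes 1/6.
Nadia predeceased; the 1/3 allotted to Nadia's branch passes to Nadia's issue by representation.
The 1/3 is divided into 4 equal shares of 1/12 among Mieczyslaw, Agnieszka, Franciszka, Kazimierz.
Mieczyslaw is living and takes 1/12.
Agnieszka is living and takes 1/12.
Franciszka is living and takes 1/12.
Kazimierz predeceased; the 1/12 allotted to Kazimierz's branch passes to Kazimierz's issue by representation.
The 1/12 is divided into 2 equal shares of 1/24 among Stanislawa, Eliasz.
Stanislawa is living and takes 1/24.
Eliasz is living and takes 1/24.
Grzegorz predeceased; the 1/3 allotted to Grzegorz's branch passes to Grzegorz's issue by representation.
The 1/3 is divided into 4 equal shares of 1/12 among Waclaw, Tadeusz, Bogdan, Zofia.
Waclaw predeceased; the 1/12 allotted to Waclaw's branch passes to Waclaw's issue by representation.
The 1/12 is divided into 2 equal shares of 1/24 among Halina, Ludmila.
Halina is living and takes 1/24.
Ludmila is living and takes 1/24.
Tadeusz is living and takes 1/12.
Bogdan is living and takes 1/12.
Zofia is living and takes 1/12.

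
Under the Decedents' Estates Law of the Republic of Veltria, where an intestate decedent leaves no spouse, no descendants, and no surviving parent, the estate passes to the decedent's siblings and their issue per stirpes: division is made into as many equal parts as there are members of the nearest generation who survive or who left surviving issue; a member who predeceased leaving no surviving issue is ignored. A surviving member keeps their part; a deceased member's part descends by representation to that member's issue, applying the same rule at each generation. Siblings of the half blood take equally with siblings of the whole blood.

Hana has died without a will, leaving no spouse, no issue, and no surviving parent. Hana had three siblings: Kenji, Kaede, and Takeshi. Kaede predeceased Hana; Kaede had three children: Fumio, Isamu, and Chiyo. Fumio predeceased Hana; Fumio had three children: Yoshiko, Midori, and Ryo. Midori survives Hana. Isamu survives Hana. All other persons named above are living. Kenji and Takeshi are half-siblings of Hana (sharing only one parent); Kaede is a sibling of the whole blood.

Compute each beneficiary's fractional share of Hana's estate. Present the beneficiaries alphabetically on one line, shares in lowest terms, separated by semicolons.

Chiyo 1/9; Isamu 1/9; Kenji 1/3; Midori 1/27; Ryo 1/27; Takeshi 1/3; Yoshiko 1/27

No spouse, descendants, or parent survives, so the estate passes to Hana's siblings per stirpes.
Half-blood and whole-blood siblings take equally under the stated rule.
The estate is divided into 3 equal shares of 1/3 among Kenji, Kaede, Takeshi.
Kenji is living and takes 1/3.
Kaede predeceased; the 1/3 allotted to Kaede's branch passes to Kaede's issue by representation.
The 1/3 is divided into 3 equal shares of 1/9 among Fumio, Isamu, Chiyo.
Fumio predeceased; the 1/9 allotted to Fumio's branch passes to Fumio's issue by representation.
The 1/9 is divided into 3 equal shares of 1/27 among Yoshiko, Midori, Ryo.
Yoshiko is living and takes 1/27.
Midori is living and takes 1/27.
Ryo is living and takes 1/27.
Isamu is living and takes 1/9.
Chiyo is living and takes 1/9.
Takeshi is living and takes 1/3.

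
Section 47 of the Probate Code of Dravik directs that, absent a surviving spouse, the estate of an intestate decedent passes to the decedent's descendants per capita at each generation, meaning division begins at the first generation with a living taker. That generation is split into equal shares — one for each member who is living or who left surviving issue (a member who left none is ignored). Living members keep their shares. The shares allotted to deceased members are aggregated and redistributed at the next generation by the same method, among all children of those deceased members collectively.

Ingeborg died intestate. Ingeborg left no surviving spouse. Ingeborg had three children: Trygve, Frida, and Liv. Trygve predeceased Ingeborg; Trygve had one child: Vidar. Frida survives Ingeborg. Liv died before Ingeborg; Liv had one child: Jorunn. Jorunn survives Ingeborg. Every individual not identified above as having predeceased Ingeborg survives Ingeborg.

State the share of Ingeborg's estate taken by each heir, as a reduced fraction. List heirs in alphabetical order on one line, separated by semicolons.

There is no surviving spouse, so the entire estate passes to Ingeborg's descendants per capita at each generation.
At generation 1 (Trygve, Frida, Liv) there are 3 shares of (1)/3 = 1/3 each.
Living: Frida — each takes 1/3.
Deceased: Trygve and Liv. Their combined 2/3 is pooled and carried to generation 2.
At generation 2 (Vidar, Jorunn) there are 2 shares of (2/3)/2 = 1/3 each.
Living: Vidar and Jorunn — each takes 1/3.

Frida 1/3; Jorunn 1/3; Vidar 1/3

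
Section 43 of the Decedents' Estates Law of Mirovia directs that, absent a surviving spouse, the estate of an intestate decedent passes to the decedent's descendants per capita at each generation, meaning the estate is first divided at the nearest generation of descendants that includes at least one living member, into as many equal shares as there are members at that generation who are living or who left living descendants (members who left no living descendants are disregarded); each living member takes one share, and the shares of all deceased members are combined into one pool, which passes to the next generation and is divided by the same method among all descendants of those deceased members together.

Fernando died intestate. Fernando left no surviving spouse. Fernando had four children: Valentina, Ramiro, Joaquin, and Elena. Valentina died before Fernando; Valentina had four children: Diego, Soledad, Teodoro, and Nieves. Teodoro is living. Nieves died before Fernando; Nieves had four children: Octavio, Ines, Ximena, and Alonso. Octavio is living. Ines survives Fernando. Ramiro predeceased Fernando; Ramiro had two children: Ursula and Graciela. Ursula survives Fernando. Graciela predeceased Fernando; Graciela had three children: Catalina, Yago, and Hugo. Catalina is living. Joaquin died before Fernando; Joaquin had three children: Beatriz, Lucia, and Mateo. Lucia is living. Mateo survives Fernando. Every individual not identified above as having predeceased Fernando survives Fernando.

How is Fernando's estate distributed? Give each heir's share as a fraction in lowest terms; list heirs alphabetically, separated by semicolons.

There is no surviving spouse, so the entire estate passes to Fernando's descendants per capita at each generation.
At generation 1 (Valentina, Ramiro, Joaquin, Elena) there are 4 shares of (1)/4 = 1/4 each.
Living: Elena — each takes 1/4.
Deceased: Valentina, Ramiro, and Joaquin. Their combined 3/4 is pooled and carried to generation 2.
At generation 2 (Diego, Soledad, Teodoro, Nieves, Ursula, Graciela, Beatriz, Lucia, Mateo) there are 9 shares of (3/4)/9 = 1/12 each.
Living: Diego, Soledad, Teodoro, Ursula, Beatriz, Lucia, and Mateo — each takes 1/12.
Deceased: Nieves and Graciela. Their combined 1/6 is pooled and carried to generation 3.
At generation 3 (Octavio, Ines, Ximena, Alonso, Catalina, Yago, Hugo) there are 7 shares of (1/6)/7 = 1/42 each.
Living: Octavio, Ines, Ximena, Alonso, Catalina, Yago, and Hugo — each takes 1/42.

Alonso 1/42; Beatriz 1/12; Catalina 1/42; Diego 1/12; Elena 1/4; Hugo 1/42; Ines 1/42; Lucia 1/12; Mateo 1/12; Octavio 1/42; Soledad 1/12; Teodoro 1/12; Ursula 1/12; Ximena 1/42; Yago 1/42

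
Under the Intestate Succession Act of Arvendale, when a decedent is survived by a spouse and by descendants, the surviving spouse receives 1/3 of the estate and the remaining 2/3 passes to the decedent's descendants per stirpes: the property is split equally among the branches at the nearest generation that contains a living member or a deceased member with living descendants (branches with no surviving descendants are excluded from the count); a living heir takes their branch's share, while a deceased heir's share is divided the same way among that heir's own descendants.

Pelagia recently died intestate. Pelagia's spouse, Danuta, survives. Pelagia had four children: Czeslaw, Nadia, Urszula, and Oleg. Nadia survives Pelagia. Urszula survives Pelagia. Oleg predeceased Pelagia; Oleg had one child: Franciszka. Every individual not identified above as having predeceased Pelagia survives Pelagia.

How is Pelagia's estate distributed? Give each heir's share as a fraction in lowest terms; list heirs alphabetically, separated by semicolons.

Danuta, as surviving spouse, takes 1/3.
The remaining 2/3 passes to Pelagia's descendants per stirpes.
The 2/3 is divided into 4 equal shares of 1/6 among Czeslaw, Nadia, Urszula, Oleg.
Czeslaw is living and takes 1/6.
Nadia is living and takes 1/6.
Urszula is living and takes 1/6.
Oleg predeceased; the 1/6 allotted to Oleg's branch passes to Oleg's issue by representation.
Franciszka is the sole taker at this level and receives the full 1/6.

Czeslaw 1/6; Danuta 1/3; Franciszka 1/6; Nadia 1/6; Urszula 1/6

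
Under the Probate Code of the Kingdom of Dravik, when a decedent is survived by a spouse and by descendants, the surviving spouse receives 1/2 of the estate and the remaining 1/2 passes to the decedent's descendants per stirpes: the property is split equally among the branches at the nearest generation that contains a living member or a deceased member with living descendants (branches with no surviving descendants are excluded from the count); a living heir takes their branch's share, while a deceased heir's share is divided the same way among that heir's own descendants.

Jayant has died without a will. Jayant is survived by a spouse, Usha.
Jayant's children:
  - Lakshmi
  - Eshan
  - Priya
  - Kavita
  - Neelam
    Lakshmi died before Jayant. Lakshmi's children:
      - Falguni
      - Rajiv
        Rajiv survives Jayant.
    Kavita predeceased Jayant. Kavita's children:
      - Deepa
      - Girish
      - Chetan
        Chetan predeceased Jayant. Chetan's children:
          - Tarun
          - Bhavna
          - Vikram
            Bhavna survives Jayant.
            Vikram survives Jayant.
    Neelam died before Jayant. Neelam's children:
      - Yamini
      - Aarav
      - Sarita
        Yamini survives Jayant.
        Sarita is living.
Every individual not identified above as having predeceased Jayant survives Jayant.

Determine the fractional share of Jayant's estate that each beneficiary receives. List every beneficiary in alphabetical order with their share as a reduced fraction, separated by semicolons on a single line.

Usha, as surviving spouse, takes 1/2.
The remaining 1/2 passes to Jayant's descendants per stirpes.
The 1/2 is divided into 5 equal shares of 1/10 among Lakshmi, Eshan, Priya, Kavita, Neelam.
Lakshmi predeceased; the 1/10 allotted to Lakshmi's branch passes to Lakshmi's issue by representation.
The 1/10 is divided into 2 equal shares of 1/20 among Falguni, Rajiv.
Falguni is living and takes 1/20.
Rajiv is living and takes 1/20.
Eshan is living and takes 1/10.
Priya is living and takes 1/10.
Kavita predeceased; the 1/10 allotted to Kavita's branch passes to Kavita's issue by representation.
The 1/10 is divided into 3 equal shares of 1/30 among Deepa, Girish, Chetan.
Deepa is living and takes 1/30.
Girish is living and takes 1/30.
Chetan predeceased; the 1/30 allotted to Chetan's branch passes to Chetan's issue by representation.
The 1/30 is divided into 3 equal shares of 1/90 among Tarun, Bhavna, Vikram.
Tarun is living and takes 1/90.
Bhavna is living and takes 1/90.
Vikram is living and takes 1/90.
Neelam predeceased; the 1/10 allotted to Neelam's branch passes to Neelam's issue by representation.
The 1/10 is divided into 3 equal shares of 1/30 among Yamini, Aarav, Sarita.
Yamini is living and takes 1/30.
Aarav is living and takes 1/30.
Sarita is living and takes 1/30.

Aarav 1/30; Bhavna 1/90; Deepa 1/30; Eshan 1/10; Falguni 1/20; Girish 1/30; Priya 1/10; Rajiv 1/20; Sarita 1/30; Tarun 1/90; Usha 1/2; Vikram 1/90; Yamini 1/30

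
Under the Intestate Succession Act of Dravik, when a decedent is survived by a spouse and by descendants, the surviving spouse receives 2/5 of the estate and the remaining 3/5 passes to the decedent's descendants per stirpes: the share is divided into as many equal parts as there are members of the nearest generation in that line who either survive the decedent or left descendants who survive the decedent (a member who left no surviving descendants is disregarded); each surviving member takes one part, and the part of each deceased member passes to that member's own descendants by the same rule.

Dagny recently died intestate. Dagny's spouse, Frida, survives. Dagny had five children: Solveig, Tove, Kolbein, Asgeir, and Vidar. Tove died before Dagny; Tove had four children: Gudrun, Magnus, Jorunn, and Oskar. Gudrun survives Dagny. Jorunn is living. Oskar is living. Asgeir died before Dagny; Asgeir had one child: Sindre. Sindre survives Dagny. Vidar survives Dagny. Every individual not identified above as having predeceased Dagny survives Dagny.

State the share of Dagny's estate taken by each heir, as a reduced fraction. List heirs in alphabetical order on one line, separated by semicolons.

Frida 2/5; Gudrun 3/100; Jorunn 3/100; Kolbein 3/25; Magnus 3/100; Oskar 3/100; Sindre 3/25; Solveig 3/25; Vidar 3/25

Frida, as surviving spouse, takes 2/5.
The remaining 3/5 passes to Dagny's descendants per stirpes.
The 3/5 is divided into 5 equal shares of 3/25 among Solveig, Tove, Kolbein, Asgeir, Vidar.
Solveig is living and takes 3/25.
Tove predeceased; the 3/25 allotted to Tove's branch passes to Tove's issue by representation.
The 3/25 is divided into 4 equal shares of 3/100 among Gudrun, Magnus, Jorunn, Oskar.
Gudrun is living and takes 3/100.
Magnus is living and takes 3/100.
Jorunn is living and takes 3/100.
Oskar is living and takes 3/100.
Kolbein is living and takes 3/25.
Asgeir predeceased; the 3/25 allotted to Asgeir's branch passes to Asgeir's issue by representation.
Sindre is the sole taker at this level and receives the full 3/25.
Vidar is living and takes 3/25.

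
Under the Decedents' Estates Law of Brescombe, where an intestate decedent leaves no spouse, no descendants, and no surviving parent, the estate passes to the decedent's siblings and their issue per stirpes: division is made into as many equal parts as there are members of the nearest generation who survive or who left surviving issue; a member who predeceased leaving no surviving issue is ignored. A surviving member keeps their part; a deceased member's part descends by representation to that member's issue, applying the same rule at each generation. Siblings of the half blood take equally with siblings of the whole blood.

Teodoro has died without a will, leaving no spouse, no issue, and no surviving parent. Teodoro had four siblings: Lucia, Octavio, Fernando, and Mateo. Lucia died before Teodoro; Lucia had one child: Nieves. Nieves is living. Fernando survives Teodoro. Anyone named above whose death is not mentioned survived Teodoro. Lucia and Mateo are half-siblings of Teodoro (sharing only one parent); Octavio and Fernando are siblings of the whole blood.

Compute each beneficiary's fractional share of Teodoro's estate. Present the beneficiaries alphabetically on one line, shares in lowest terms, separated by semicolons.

Fernando 1/4; Mateo 1/4; Nieves 1/4; Octavio 1/4

No spouse, descendants, or parent survives, so the estate passes to Teodoro's siblings per stirpes.
Half-blood and whole-blood siblings take equally under the stated rule.
The estate is divided into 4 equal shares of 1/4 among Lucia, Octavio, Fernando, Mateo.
Lucia predeceased; the 1/4 allotted to Lucia's branch passes to Lucia's issue by representation.
Nieves is the sole taker at this level and receives the full 1/4.
Octavio is living and takes 1/4.
Fernando is living and takes 1/4.
Mateo is living and takes 1/4.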